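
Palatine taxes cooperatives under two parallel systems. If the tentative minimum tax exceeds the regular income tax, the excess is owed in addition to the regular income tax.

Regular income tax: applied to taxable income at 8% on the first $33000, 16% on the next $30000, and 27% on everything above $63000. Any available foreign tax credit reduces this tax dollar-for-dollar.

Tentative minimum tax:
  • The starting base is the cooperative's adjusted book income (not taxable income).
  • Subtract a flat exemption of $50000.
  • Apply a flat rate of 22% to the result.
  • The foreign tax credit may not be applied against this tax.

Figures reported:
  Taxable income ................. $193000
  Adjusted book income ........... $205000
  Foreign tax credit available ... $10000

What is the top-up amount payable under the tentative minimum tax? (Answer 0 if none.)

$1560

Regular income tax:
  $33000 × 8% = $2640
  $30000 × 16% = $4800
  $130000 × 27% = $35100
  → $42540
  Less foreign tax credit $10000 → $32540

Tentative minimum tax:
  Base (adjusted book income): $205000
  Less exemption $50000 → base $155000
  $155000 × 22% = $34100

Excess of tentative minimum tax over regular income tax: $34100 − $32540 = $1560.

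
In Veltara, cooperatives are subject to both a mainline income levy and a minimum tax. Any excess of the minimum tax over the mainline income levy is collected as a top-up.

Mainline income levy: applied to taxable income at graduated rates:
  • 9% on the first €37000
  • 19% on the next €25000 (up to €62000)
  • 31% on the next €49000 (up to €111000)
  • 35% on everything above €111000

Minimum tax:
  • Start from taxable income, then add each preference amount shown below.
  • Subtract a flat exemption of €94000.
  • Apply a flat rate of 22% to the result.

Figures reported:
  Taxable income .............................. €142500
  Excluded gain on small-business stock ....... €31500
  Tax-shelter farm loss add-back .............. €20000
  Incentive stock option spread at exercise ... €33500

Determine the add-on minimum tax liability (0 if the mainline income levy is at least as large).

Mainline income levy:
  €37000 × 9% = €3330
  €25000 × 19% = €4750
  €49000 × 31% = €15190
  €31500 × 35% = €11025
  → €34295

Minimum tax:
  Adjusted income: €142500 + €31500 + €20000 + €33500 = €227500
  Less exemption €94000 → base €133500
  €133500 × 22% = €29370

€29370 ≤ €34295, so no add-on is due.

€0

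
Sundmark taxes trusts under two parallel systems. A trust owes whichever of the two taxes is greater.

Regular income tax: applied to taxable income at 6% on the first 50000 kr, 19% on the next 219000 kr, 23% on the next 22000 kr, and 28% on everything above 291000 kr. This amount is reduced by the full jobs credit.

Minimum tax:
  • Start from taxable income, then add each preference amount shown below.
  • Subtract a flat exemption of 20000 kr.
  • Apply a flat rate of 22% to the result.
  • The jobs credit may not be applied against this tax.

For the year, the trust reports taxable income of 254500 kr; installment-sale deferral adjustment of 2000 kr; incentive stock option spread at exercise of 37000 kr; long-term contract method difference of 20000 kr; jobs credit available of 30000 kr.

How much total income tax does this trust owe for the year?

Minimum tax:
  Adjusted income: 254500 kr + 2000 kr + 37000 kr + 20000 kr = 313500 kr
  Less exemption 20000 kr → base 293500 kr
  293500 kr × 22% = 64570 kr

Regular income tax:
  50000 kr × 6% = 3000 kr
  204500 kr × 19% = 38855 kr
  → 41855 kr
  Less jobs credit 30000 kr → 11855 kr

64570 kr > 11855 kr, so the minimum tax is the binding amount.

64570 kr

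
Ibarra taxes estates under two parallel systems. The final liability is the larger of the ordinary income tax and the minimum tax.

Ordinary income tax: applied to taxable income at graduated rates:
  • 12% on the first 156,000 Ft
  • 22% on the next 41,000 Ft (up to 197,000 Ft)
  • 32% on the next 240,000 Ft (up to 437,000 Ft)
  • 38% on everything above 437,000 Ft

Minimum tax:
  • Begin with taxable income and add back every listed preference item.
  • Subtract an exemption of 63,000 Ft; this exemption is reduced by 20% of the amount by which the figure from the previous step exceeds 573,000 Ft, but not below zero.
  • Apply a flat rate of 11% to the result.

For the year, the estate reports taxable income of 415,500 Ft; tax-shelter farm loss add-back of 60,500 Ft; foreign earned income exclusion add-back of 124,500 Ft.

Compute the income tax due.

97,660 Ft

Minimum tax:
  Adjusted income: 415,500 Ft + 60,500 Ft + 124,500 Ft = 600,500 Ft
  Exemption: 63,000 Ft − 20% × (600,500 Ft − 573,000 Ft) = 63,000 Ft − 5,500 Ft = 57,500 Ft
  Base: 600,500 Ft − 57,500 Ft = 543,000 Ft
  543,000 Ft × 11% = 59,730 Ft

Ordinary income tax:
  156,000 Ft × 12% = 18,720 Ft
  41,000 Ft × 22% = 9,020 Ft
  218,500 Ft × 32% = 69,920 Ft
  → 97,660 Ft

97,660 Ft > 59,730 Ft, so the ordinary income tax governs.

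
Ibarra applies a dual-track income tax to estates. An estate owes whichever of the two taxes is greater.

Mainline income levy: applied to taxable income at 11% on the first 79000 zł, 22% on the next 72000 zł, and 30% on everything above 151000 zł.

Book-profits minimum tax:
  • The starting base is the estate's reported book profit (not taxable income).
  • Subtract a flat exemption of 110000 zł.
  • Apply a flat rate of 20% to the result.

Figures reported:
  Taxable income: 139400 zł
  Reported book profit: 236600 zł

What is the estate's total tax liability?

Book-profits minimum tax:
  Base (reported book profit): 236600 zł
  Less exemption 110000 zł → base 126600 zł
  126600 zł × 20% = 25320 zł

Mainline income levy:
  79000 zł × 11% = 8690 zł
  60400 zł × 22% = 13288 zł
  → 21978 zł

25320 zł > 21978 zł, so the book-profits minimum tax is the binding amount.

25320 zł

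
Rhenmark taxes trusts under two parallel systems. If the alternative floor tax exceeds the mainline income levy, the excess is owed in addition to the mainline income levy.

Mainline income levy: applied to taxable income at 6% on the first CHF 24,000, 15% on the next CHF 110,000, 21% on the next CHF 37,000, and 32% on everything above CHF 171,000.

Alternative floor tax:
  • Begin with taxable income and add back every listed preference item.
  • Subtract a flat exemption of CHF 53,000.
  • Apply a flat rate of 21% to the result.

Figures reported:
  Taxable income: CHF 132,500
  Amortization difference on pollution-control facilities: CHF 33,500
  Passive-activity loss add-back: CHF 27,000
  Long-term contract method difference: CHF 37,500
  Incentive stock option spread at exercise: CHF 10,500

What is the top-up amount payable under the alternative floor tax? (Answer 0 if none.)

CHF 21,765

Alternative floor tax:
  Adjusted income: CHF 132,500 + CHF 33,500 + CHF 27,000 + CHF 37,500 + CHF 10,500 = CHF 241,000
  Less exemption CHF 53,000 → base CHF 188,000
  CHF 188,000 × 21% = CHF 39,480

Mainline income levy:
  CHF 24,000 × 6% = CHF 1,440
  CHF 108,500 × 15% = CHF 16,275
  → CHF 17,715

Excess of alternative floor tax over mainline income levy: CHF 39,480 − CHF 17,715 = CHF 21,765.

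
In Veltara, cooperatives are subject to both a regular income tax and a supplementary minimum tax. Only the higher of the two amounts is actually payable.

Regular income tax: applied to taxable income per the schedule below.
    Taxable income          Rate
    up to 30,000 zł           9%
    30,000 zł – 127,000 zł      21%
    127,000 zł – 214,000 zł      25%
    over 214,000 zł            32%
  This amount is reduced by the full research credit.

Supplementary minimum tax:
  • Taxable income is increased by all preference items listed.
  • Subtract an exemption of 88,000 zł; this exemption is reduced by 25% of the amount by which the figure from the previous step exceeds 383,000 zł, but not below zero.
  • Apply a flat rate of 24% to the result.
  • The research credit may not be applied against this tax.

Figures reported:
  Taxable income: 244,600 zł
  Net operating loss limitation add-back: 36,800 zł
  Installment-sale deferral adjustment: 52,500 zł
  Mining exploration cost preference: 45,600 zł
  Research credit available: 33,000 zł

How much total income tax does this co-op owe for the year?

Supplementary minimum tax:
  Adjusted income: 244,600 zł + 36,800 zł + 52,500 zł + 45,600 zł = 379,500 zł
  Exemption: 379,500 zł ≤ 383,000 zł, so full 88,000 zł applies
  Base: 379,500 zł − 88,000 zł = 291,500 zł
  291,500 zł × 24% = 69,960 zł

Regular income tax:
  30,000 zł × 9% = 2,700 zł
  97,000 zł × 21% = 20,370 zł
  87,000 zł × 25% = 21,750 zł
  30,600 zł × 32% = 9,792 zł
  → 54,612 zł
  Less research credit 33,000 zł → 21,612 zł

69,960 zł > 21,612 zł, so the supplementary minimum tax is the binding amount.

69,960 zł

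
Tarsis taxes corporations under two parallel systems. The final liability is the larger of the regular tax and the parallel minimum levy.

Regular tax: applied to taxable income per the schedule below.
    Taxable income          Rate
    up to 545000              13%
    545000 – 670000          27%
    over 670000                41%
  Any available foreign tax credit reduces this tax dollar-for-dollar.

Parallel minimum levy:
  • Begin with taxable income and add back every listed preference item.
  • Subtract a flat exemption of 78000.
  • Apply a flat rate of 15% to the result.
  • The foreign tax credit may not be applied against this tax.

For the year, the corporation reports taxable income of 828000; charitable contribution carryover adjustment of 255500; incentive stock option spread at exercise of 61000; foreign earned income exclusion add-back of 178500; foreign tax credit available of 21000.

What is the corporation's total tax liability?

186750

Regular tax:
  545000 × 13% = 70850
  125000 × 27% = 33750
  158000 × 41% = 64780
  → 169380
  Less foreign tax credit 21000 → 148380

Parallel minimum levy:
  Adjusted income: 828000 + 255500 + 61000 + 178500 = 1323000
  Less exemption 78000 → base 1245000
  1245000 × 15% = 186750

186750 > 148380, so the parallel minimum levy is the binding amount.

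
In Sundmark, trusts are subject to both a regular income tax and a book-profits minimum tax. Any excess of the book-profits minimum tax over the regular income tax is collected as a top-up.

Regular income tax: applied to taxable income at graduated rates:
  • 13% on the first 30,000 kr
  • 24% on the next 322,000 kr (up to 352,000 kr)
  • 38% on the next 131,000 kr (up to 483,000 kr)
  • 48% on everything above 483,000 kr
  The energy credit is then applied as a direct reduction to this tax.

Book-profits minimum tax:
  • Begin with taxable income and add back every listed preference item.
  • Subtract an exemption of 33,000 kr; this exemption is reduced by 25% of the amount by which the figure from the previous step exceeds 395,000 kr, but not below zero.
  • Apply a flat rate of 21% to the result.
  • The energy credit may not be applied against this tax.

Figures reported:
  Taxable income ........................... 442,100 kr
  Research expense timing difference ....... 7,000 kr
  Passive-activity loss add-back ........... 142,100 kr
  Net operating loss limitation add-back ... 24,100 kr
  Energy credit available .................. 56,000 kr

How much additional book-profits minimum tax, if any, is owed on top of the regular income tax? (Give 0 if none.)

69,795 kr

Regular income tax:
  30,000 kr × 13% = 3,900 kr
  322,000 kr × 24% = 77,280 kr
  90,100 kr × 38% = 34,238 kr
  → 115,418 kr
  Less energy credit 56,000 kr → 59,418 kr

Book-profits minimum tax:
  Adjusted income: 442,100 kr + 7,000 kr + 142,100 kr + 24,100 kr = 615,300 kr
  Exemption: 25% × (615,300 kr − 395,000 kr) = 55,075 kr ≥ 33,000 kr, so the exemption is fully phased out
  Base: 615,300 kr − 0 kr = 615,300 kr
  615,300 kr × 21% = 129,213 kr

Excess of book-profits minimum tax over regular income tax: 129,213 kr − 59,418 kr = 69,795 kr.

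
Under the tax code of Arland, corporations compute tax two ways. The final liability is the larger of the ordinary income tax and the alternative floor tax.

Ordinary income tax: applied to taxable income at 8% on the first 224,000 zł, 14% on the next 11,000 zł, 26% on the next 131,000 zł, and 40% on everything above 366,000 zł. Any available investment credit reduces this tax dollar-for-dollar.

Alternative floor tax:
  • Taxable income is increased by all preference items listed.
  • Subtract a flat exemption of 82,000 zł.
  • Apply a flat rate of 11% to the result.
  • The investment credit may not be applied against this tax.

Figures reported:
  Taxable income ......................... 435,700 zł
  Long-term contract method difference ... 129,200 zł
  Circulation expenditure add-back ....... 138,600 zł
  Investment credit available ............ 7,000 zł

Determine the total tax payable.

Ordinary income tax:
  224,000 zł × 8% = 17,920 zł
  11,000 zł × 14% = 1,540 zł
  131,000 zł × 26% = 34,060 zł
  69,700 zł × 40% = 27,880 zł
  → 81,400 zł
  Less investment credit 7,000 zł → 74,400 zł

Alternative floor tax:
  Adjusted income: 435,700 zł + 129,200 zł + 138,600 zł = 703,500 zł
  Less exemption 82,000 zł → base 621,500 zł
  621,500 zł × 11% = 68,365 zł

74,400 zł > 68,365 zł, so the ordinary income tax governs.

74,400 zł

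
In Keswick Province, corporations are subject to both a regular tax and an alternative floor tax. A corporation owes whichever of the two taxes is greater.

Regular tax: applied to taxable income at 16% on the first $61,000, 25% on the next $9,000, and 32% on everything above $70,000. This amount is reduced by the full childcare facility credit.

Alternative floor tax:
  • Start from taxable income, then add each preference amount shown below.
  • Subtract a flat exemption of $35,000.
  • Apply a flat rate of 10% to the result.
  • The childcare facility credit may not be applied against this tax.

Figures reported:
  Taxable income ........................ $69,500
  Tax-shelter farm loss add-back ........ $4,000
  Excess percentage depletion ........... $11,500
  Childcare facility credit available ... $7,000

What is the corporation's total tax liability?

$5,000

Alternative floor tax:
  Adjusted income: $69,500 + $4,000 + $11,500 = $85,000
  Less exemption $35,000 → base $50,000
  $50,000 × 10% = $5,000

Regular tax:
  $61,000 × 16% = $9,760
  $8,500 × 25% = $2,125
  → $11,885
  Less childcare facility credit $7,000 → $4,885

$5,000 > $4,885, so the alternative floor tax is the binding amount.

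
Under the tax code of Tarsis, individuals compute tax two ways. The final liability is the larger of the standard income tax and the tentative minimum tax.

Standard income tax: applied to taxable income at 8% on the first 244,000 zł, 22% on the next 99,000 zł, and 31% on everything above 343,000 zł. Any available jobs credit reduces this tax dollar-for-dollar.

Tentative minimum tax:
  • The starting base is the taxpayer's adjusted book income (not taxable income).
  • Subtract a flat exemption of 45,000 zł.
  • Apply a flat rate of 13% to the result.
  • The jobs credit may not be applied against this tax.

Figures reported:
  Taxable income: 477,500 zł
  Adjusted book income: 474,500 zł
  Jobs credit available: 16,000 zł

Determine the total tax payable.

66,995 zł

Standard income tax:
  244,000 zł × 8% = 19,520 zł
  99,000 zł × 22% = 21,780 zł
  134,500 zł × 31% = 41,695 zł
  → 82,995 zł
  Less jobs credit 16,000 zł → 66,995 zł

Tentative minimum tax:
  Base (adjusted book income): 474,500 zł
  Less exemption 45,000 zł → base 429,500 zł
  429,500 zł × 13% = 55,835 zł

66,995 zł > 55,835 zł, so the standard income tax governs.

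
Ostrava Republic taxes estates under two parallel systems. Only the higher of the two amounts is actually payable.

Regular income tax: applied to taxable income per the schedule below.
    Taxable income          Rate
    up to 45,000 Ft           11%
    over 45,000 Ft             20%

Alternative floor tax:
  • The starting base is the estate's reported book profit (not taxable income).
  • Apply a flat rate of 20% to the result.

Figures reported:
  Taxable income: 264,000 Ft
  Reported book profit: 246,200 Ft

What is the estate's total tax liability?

Alternative floor tax:
  Base (reported book profit): 246,200 Ft
  246,200 Ft × 20% = 49,240 Ft

Regular income tax:
  45,000 Ft × 11% = 4,950 Ft
  219,000 Ft × 20% = 43,800 Ft
  → 48,750 Ft

49,240 Ft > 48,750 Ft, so the alternative floor tax is the binding amount.

49,240 Ft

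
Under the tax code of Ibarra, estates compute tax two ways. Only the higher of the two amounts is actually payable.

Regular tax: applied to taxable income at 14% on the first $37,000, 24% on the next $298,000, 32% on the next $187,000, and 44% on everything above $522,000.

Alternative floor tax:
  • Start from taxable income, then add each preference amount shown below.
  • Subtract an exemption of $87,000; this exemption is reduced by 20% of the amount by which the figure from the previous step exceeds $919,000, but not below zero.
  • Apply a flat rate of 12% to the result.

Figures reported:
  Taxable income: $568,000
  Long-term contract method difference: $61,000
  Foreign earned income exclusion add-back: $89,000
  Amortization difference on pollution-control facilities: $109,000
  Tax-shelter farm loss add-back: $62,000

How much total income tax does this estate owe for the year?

Alternative floor tax:
  Adjusted income: $568,000 + $61,000 + $89,000 + $109,000 + $62,000 = $889,000
  Exemption: $889,000 ≤ $919,000, so full $87,000 applies
  Base: $889,000 − $87,000 = $802,000
  $802,000 × 12% = $96,240

Regular tax:
  $37,000 × 14% = $5,180
  $298,000 × 24% = $71,520
  $187,000 × 32% = $59,840
  $46,000 × 44% = $20,240
  → $156,780

$156,780 > $96,240, so the regular tax governs.

$156,780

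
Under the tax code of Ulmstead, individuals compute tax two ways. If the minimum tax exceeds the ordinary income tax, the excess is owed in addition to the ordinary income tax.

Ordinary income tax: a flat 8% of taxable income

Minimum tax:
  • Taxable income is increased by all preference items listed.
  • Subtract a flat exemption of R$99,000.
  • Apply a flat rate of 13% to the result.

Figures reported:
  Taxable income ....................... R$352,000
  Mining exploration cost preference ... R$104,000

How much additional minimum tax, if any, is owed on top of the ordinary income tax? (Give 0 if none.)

R$18,250

Minimum tax:
  Adjusted income: R$352,000 + R$104,000 = R$456,000
  Less exemption R$99,000 → base R$357,000
  R$357,000 × 13% = R$46,410

Ordinary income tax:
  R$352,000 × 8% = R$28,160

Excess of minimum tax over ordinary income tax: R$46,410 − R$28,160 = R$18,250.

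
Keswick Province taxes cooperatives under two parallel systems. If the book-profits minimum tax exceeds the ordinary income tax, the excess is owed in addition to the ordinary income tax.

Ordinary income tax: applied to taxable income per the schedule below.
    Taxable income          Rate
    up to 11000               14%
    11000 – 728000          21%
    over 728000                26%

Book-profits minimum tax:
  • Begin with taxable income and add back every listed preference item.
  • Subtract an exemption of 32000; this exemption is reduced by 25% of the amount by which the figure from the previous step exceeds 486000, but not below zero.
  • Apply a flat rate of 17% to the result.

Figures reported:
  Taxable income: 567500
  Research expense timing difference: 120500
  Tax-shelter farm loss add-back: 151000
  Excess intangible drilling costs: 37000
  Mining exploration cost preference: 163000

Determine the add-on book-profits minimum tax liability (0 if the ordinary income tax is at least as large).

58225

Ordinary income tax:
  11000 × 14% = 1540
  556500 × 21% = 116865
  → 118405

Book-profits minimum tax:
  Adjusted income: 567500 + 120500 + 151000 + 37000 + 163000 = 1039000
  Exemption: 25% × (1039000 − 486000) = 138250 ≥ 32000, so the exemption is fully phased out
  Base: 1039000 − 0 = 1039000
  1039000 × 17% = 176630

Excess of book-profits minimum tax over ordinary income tax: 176630 − 118405 = 58225.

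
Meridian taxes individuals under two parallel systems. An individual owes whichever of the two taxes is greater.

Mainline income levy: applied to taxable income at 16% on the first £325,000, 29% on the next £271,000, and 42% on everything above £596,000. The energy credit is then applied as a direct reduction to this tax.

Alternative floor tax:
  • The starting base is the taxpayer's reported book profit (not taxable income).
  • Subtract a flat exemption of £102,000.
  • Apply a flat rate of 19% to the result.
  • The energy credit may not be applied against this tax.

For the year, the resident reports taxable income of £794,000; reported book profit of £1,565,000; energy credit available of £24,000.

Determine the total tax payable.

Mainline income levy:
  £325,000 × 16% = £52,000
  £271,000 × 29% = £78,590
  £198,000 × 42% = £83,160
  → £213,750
  Less energy credit £24,000 → £189,750

Alternative floor tax:
  Base (reported book profit): £1,565,000
  Less exemption £102,000 → base £1,463,000
  £1,463,000 × 19% = £277,970

£277,970 > £189,750, so the alternative floor tax is the binding amount.

£277,970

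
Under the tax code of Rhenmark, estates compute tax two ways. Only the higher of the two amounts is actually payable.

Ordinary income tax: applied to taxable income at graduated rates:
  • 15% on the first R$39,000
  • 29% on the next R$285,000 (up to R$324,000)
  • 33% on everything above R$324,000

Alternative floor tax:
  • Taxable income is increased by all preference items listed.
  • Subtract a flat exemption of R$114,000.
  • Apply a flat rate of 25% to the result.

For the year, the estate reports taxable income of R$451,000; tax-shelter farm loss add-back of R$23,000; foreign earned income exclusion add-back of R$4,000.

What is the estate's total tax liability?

R$130,410

Ordinary income tax:
  R$39,000 × 15% = R$5,850
  R$285,000 × 29% = R$82,650
  R$127,000 × 33% = R$41,910
  → R$130,410

Alternative floor tax:
  Adjusted income: R$451,000 + R$23,000 + R$4,000 = R$478,000
  Less exemption R$114,000 → base R$364,000
  R$364,000 × 25% = R$91,000

R$130,410 > R$91,000, so the ordinary income tax governs.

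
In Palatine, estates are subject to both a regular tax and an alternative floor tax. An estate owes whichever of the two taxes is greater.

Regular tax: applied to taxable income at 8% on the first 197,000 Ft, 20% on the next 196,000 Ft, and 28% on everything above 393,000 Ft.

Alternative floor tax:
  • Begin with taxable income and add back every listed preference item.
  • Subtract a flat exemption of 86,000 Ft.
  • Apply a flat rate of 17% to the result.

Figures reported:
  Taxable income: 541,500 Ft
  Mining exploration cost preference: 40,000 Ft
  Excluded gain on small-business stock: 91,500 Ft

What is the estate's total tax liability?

Alternative floor tax:
  Adjusted income: 541,500 Ft + 40,000 Ft + 91,500 Ft = 673,000 Ft
  Less exemption 86,000 Ft → base 587,000 Ft
  587,000 Ft × 17% = 99,790 Ft

Regular tax:
  197,000 Ft × 8% = 15,760 Ft
  196,000 Ft × 20% = 39,200 Ft
  148,500 Ft × 28% = 41,580 Ft
  → 96,540 Ft

99,790 Ft > 96,540 Ft, so the alternative floor tax is the binding amount.

99,790 Ft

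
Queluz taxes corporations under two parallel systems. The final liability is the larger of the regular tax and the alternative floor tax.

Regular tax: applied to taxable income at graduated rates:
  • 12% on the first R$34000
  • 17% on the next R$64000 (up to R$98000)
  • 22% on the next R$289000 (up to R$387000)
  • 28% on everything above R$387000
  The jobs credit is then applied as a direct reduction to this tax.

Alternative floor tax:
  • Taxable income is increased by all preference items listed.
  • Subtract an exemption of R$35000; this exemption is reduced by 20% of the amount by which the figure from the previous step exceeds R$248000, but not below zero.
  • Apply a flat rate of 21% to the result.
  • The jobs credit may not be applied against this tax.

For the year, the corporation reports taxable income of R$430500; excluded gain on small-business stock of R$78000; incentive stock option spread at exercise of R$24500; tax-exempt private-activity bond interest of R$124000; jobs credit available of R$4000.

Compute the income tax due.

Regular tax:
  R$34000 × 12% = R$4080
  R$64000 × 17% = R$10880
  R$289000 × 22% = R$63580
  R$43500 × 28% = R$12180
  → R$90720
  Less jobs credit R$4000 → R$86720

Alternative floor tax:
  Adjusted income: R$430500 + R$78000 + R$24500 + R$124000 = R$657000
  Exemption: 20% × (R$657000 − R$248000) = R$81800 ≥ R$35000, so the exemption is fully phased out
  Base: R$657000 − R$0 = R$657000
  R$657000 × 21% = R$137970

R$137970 > R$86720, so the alternative floor tax is the binding amount.

R$137970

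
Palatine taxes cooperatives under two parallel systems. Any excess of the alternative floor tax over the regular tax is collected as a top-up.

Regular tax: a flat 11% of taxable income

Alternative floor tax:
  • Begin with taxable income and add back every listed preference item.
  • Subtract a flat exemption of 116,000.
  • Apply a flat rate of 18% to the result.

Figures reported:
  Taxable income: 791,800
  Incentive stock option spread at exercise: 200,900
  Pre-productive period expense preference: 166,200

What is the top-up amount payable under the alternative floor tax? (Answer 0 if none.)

Regular tax:
  791,800 × 11% = 87,098

Alternative floor tax:
  Adjusted income: 791,800 + 200,900 + 166,200 = 1,158,900
  Less exemption 116,000 → base 1,042,900
  1,042,900 × 18% = 187,722

Excess of alternative floor tax over regular tax: 187,722 − 87,098 = 100,624.

100,624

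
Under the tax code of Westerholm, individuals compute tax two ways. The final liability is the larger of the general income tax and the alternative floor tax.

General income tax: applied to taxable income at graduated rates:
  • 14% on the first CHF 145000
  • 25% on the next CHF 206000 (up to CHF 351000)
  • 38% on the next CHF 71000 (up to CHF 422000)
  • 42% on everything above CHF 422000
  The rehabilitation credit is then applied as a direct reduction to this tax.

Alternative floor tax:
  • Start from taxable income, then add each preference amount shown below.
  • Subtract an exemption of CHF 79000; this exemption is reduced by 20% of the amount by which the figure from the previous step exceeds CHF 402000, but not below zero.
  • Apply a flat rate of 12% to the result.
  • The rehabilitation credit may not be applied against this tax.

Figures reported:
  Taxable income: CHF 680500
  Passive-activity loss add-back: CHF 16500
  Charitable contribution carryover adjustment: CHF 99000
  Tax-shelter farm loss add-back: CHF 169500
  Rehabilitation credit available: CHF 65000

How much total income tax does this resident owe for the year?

General income tax:
  CHF 145000 × 14% = CHF 20300
  CHF 206000 × 25% = CHF 51500
  CHF 71000 × 38% = CHF 26980
  CHF 258500 × 42% = CHF 108570
  → CHF 207350
  Less rehabilitation credit CHF 65000 → CHF 142350

Alternative floor tax:
  Adjusted income: CHF 680500 + CHF 16500 + CHF 99000 + CHF 169500 = CHF 965500
  Exemption: 20% × (CHF 965500 − CHF 402000) = CHF 112700 ≥ CHF 79000, so the exemption is fully phased out
  Base: CHF 965500 − CHF 0 = CHF 965500
  CHF 965500 × 12% = CHF 115860

CHF 142350 > CHF 115860, so the general income tax governs.

CHF 142350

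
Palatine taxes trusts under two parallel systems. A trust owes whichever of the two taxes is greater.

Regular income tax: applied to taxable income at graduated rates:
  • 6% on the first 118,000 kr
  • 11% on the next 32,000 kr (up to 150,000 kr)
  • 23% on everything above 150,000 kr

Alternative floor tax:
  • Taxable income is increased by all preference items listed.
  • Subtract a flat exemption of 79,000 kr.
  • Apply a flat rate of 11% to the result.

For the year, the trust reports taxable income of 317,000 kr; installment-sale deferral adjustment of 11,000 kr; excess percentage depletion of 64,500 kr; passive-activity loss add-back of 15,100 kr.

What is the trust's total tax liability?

Regular income tax:
  118,000 kr × 6% = 7,080 kr
  32,000 kr × 11% = 3,520 kr
  167,000 kr × 23% = 38,410 kr
  → 49,010 kr

Alternative floor tax:
  Adjusted income: 317,000 kr + 11,000 kr + 64,500 kr + 15,100 kr = 407,600 kr
  Less exemption 79,000 kr → base 328,600 kr
  328,600 kr × 11% = 36,146 kr

49,010 kr > 36,146 kr, so the regular income tax governs.

49,010 kr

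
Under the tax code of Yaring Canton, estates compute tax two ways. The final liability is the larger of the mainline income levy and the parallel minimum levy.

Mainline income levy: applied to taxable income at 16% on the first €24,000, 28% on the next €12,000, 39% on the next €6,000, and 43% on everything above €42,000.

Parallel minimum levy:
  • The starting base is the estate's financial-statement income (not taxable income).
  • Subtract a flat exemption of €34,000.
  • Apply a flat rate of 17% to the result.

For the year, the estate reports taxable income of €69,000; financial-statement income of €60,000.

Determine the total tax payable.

Mainline income levy:
  €24,000 × 16% = €3,840
  €12,000 × 28% = €3,360
  €6,000 × 39% = €2,340
  €27,000 × 43% = €11,610
  → €21,150

Parallel minimum levy:
  Base (financial-statement income): €60,000
  Less exemption €34,000 → base €26,000
  €26,000 × 17% = €4,420

€21,150 > €4,420, so the mainline income levy governs.

€21,150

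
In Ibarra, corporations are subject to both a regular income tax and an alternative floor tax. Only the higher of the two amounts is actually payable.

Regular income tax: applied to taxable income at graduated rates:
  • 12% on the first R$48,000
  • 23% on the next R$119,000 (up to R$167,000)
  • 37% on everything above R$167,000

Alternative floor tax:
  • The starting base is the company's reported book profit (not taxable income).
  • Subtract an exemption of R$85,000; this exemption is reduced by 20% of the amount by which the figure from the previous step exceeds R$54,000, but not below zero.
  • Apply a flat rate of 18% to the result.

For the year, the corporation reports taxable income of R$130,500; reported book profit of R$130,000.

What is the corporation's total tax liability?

Regular income tax:
  R$48,000 × 12% = R$5,760
  R$82,500 × 23% = R$18,975
  → R$24,735

Alternative floor tax:
  Base (reported book profit): R$130,000
  Exemption: R$85,000 − 20% × (R$130,000 − R$54,000) = R$85,000 − R$15,200 = R$69,800
  Base: R$130,000 − R$69,800 = R$60,200
  R$60,200 × 18% = R$10,836

R$24,735 > R$10,836, so the regular income tax governs.

R$24,735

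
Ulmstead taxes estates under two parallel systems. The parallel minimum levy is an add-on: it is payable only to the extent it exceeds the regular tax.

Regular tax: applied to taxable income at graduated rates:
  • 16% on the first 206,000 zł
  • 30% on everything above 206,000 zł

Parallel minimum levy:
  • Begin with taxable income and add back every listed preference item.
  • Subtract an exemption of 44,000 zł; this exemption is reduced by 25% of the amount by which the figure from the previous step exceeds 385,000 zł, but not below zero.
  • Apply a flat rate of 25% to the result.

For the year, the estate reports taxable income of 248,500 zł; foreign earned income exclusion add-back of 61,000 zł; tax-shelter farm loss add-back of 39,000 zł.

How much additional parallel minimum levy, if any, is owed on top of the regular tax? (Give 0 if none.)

30,415 zł

Regular tax:
  206,000 zł × 16% = 32,960 zł
  42,500 zł × 30% = 12,750 zł
  → 45,710 zł

Parallel minimum levy:
  Adjusted income: 248,500 zł + 61,000 zł + 39,000 zł = 348,500 zł
  Exemption: 348,500 zł ≤ 385,000 zł, so full 44,000 zł applies
  Base: 348,500 zł − 44,000 zł = 304,500 zł
  304,500 zł × 25% = 76,125 zł

Excess of parallel minimum levy over regular tax: 76,125 zł − 45,710 zł = 30,415 zł.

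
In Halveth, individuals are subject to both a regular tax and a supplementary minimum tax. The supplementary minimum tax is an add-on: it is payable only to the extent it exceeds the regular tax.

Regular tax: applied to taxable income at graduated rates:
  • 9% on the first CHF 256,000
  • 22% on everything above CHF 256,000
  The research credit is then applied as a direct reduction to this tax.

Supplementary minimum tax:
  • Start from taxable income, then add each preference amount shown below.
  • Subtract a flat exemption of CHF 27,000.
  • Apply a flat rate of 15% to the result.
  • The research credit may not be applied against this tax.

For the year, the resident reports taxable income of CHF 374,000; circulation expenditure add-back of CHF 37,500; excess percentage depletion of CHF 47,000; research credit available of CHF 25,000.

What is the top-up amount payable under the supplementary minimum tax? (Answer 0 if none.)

CHF 40,725

Regular tax:
  CHF 256,000 × 9% = CHF 23,040
  CHF 118,000 × 22% = CHF 25,960
  → CHF 49,000
  Less research credit CHF 25,000 → CHF 24,000

Supplementary minimum tax:
  Adjusted income: CHF 374,000 + CHF 37,500 + CHF 47,000 = CHF 458,500
  Less exemption CHF 27,000 → base CHF 431,500
  CHF 431,500 × 15% = CHF 64,725

Excess of supplementary minimum tax over regular tax: CHF 64,725 − CHF 24,000 = CHF 40,725.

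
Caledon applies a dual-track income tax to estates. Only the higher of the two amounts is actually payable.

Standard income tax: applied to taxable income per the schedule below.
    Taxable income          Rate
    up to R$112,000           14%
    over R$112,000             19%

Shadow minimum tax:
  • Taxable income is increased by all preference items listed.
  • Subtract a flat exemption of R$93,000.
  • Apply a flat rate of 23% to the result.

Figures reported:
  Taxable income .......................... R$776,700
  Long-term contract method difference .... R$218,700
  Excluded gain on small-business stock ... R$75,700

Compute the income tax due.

Standard income tax:
  R$112,000 × 14% = R$15,680
  R$664,700 × 19% = R$126,293
  → R$141,973

Shadow minimum tax:
  Adjusted income: R$776,700 + R$218,700 + R$75,700 = R$1,071,100
  Less exemption R$93,000 → base R$978,100
  R$978,100 × 23% = R$224,963

R$224,963 > R$141,973, so the shadow minimum tax is the binding amount.

R$224,963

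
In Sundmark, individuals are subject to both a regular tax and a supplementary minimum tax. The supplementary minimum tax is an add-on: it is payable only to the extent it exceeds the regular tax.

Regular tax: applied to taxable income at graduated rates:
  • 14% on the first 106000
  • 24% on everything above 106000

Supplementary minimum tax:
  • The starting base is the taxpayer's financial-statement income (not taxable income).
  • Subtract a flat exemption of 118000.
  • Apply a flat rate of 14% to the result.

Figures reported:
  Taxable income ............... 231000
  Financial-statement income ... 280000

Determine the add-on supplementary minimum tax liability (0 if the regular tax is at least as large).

Supplementary minimum tax:
  Base (financial-statement income): 280000
  Less exemption 118000 → base 162000
  162000 × 14% = 22680

Regular tax:
  106000 × 14% = 14840
  125000 × 24% = 30000
  → 44840

22680 ≤ 44840, so no add-on is due.

0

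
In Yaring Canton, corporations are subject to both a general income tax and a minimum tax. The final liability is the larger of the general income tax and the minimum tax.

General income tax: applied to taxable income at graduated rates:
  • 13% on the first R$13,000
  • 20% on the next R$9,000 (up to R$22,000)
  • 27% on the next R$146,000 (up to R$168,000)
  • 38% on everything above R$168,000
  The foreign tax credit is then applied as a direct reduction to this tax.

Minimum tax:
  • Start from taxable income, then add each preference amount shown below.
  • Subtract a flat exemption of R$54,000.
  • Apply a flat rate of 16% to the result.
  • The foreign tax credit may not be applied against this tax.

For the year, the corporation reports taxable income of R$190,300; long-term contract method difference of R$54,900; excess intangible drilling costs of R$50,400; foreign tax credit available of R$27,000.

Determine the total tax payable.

R$38,656

General income tax:
  R$13,000 × 13% = R$1,690
  R$9,000 × 20% = R$1,800
  R$146,000 × 27% = R$39,420
  R$22,300 × 38% = R$8,474
  → R$51,384
  Less foreign tax credit R$27,000 → R$24,384

Minimum tax:
  Adjusted income: R$190,300 + R$54,900 + R$50,400 = R$295,600
  Less exemption R$54,000 → base R$241,600
  R$241,600 × 16% = R$38,656

R$38,656 > R$24,384, so the minimum tax is the binding amount.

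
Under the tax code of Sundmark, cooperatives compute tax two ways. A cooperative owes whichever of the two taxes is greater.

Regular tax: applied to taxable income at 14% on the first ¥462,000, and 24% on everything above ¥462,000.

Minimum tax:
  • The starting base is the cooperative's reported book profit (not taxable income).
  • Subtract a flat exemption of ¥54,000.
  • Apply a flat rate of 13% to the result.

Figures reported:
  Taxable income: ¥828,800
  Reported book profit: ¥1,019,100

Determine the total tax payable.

Regular tax:
  ¥462,000 × 14% = ¥64,680
  ¥366,800 × 24% = ¥88,032
  → ¥152,712

Minimum tax:
  Base (reported book profit): ¥1,019,100
  Less exemption ¥54,000 → base ¥965,100
  ¥965,100 × 13% = ¥125,463

¥152,712 > ¥125,463, so the regular tax governs.

¥152,712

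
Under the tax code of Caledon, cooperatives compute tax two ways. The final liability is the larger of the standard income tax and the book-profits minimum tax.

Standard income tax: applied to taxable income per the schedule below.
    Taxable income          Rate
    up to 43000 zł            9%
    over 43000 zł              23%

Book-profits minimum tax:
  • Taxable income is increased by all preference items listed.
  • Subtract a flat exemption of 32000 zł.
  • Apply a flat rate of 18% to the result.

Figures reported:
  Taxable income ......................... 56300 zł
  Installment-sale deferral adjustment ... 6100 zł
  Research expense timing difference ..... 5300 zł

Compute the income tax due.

6929 zł

Book-profits minimum tax:
  Adjusted income: 56300 zł + 6100 zł + 5300 zł = 67700 zł
  Less exemption 32000 zł → base 35700 zł
  35700 zł × 18% = 6426 zł

Standard income tax:
  43000 zł × 9% = 3870 zł
  13300 zł × 23% = 3059 zł
  → 6929 zł

6929 zł > 6426 zł, so the standard income tax governs.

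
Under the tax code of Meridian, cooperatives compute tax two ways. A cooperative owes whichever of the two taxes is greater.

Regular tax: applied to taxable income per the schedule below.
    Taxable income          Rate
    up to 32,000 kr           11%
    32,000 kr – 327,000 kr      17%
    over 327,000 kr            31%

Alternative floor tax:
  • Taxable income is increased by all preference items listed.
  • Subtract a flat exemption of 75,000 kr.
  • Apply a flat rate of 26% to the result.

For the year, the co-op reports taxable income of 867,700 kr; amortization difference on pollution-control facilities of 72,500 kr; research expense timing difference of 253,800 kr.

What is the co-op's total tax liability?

290,940 kr

Regular tax:
  32,000 kr × 11% = 3,520 kr
  295,000 kr × 17% = 50,150 kr
  540,700 kr × 31% = 167,617 kr
  → 221,287 kr

Alternative floor tax:
  Adjusted income: 867,700 kr + 72,500 kr + 253,800 kr = 1,194,000 kr
  Less exemption 75,000 kr → base 1,119,000 kr
  1,119,000 kr × 26% = 290,940 kr

290,940 kr > 221,287 kr, so the alternative floor tax is the binding amount.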